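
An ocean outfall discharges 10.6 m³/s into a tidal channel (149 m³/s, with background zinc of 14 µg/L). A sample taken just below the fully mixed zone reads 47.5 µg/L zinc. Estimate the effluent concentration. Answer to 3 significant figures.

Mass balance: 149.0·14.00 + 10.60·Cₑ = 159.6·47.50
→ Cₑ = (159.6·47.50 − 149.0·14.00) / 10.60 = 518.4 µg/L.

518 µg/L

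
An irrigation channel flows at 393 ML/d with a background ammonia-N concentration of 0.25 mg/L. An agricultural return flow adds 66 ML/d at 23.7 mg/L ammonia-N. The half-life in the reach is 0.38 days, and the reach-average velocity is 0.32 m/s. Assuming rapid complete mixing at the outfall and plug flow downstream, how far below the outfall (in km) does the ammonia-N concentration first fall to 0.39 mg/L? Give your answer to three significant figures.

Mass balance: C = (393.0·0.2500 + 66.00·23.70) / 459.0 = 1662/459.0 = 3.622 mg/L.
Half-life 0.38 d → k = ln 2 / 0.38 = 1.824 d⁻¹.
Set 3.622·exp(−k·t) = 0.39 → t = ln(3.622/0.39)/k = 105600 s = 29.32 h.
Distance = v·t = 0.32·105600 = 33780 m = 33.78 km.

33.8 km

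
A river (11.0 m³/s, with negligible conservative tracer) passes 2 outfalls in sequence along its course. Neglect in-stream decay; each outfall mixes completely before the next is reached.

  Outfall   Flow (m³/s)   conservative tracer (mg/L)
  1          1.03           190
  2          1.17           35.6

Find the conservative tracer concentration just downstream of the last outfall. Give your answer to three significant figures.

Below outfall 1: Q → 12.03 m³/s, C = (11.00·0 + 1.030·190.0)/12.03 = 16.27 mg/L.
Below outfall 2: Q → 13.20 m³/s, C = (12.03·16.27 + 1.170·35.60)/13.20 = 17.98 mg/L.

18.0 mg/L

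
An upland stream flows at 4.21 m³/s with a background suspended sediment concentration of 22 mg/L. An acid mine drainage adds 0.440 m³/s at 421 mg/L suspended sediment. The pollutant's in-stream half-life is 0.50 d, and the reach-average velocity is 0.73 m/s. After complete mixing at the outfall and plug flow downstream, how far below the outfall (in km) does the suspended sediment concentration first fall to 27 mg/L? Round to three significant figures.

Conservation of mass: C = (4.210·22.00 + 0.4400·421.0) / 4.650 = 277.9/4.650 = 59.75 mg/L.
Half-life 0.50 d → k = ln 2 / 0.50 = 1.386 d⁻¹.
Set 59.75·exp(−k·t) = 27 → t = ln(59.75/27)/k = 49510 s = 13.75 h.
Distance = v·t = 0.73·49510 = 36140 m = 36.14 km.

36.1 km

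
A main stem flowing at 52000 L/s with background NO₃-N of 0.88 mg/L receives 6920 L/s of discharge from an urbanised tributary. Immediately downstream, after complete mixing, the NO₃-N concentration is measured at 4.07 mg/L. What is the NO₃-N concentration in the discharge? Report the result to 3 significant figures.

28.0 mg/L

Mass balance: 52000·0.8800 + 6920·Cₑ = 58920·4.070
→ Cₑ = (58920·4.070 − 52000·0.8800) / 6920 = 28.04 mg/L.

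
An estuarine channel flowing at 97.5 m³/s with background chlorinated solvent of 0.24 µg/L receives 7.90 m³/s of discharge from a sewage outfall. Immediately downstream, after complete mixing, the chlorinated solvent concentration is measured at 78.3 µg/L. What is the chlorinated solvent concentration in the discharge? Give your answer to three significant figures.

1040 µg/L

Mass balance: 97.50·0.2400 + 7.900·Cₑ = 105.4·78.30
→ Cₑ = (105.4·78.30 − 97.50·0.2400) / 7.900 = 1042 µg/L.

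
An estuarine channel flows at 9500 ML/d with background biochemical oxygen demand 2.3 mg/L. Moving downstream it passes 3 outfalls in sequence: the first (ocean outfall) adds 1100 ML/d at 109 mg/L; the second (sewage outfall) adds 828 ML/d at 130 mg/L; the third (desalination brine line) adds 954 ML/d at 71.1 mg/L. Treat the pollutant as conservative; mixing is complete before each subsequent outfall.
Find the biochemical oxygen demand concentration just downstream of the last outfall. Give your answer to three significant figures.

After outfall 1: Q = 9500 + 1100 = 10600 ML/d; C = (9500·2.300 + 1100·109.0)/10600 = 13.37 mg/L.
After outfall 2: Q = 10600 + 828.0 = 11430 ML/d; C = (10600·13.37 + 828.0·130.0)/11430 = 21.82 mg/L.
After outfall 3: Q = 11430 + 954.0 = 12380 ML/d; C = (11430·21.82 + 954.0·71.10)/12380 = 25.62 mg/L.

25.6 mg/L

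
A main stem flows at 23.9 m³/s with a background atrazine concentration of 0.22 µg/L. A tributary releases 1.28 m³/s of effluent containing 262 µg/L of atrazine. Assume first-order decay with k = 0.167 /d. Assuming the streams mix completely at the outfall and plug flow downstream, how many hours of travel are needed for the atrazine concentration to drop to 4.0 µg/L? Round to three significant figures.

After mixing, C = (23.90·0.2200 + 1.280·262.0) / 25.18 = 340.6/25.18 = 13.53 µg/L.
13.53·exp(−k·t) = 4.0 → t = ln(13.53/4.0)/k = 630400 s = 175.1 h.

175 h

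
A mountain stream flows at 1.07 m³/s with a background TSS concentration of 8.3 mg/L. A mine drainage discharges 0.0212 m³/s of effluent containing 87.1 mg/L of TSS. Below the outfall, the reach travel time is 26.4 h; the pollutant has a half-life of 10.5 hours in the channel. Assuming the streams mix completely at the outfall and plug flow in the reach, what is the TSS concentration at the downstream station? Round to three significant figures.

1.72 mg/L

After mixing, C = (1.070·8.300 + 0.02120·87.10) / 1.091 = 10.73/1.091 = 9.831 mg/L.
Half-life 10.5 h → k = ln 2 / 10.5 = 0.06601 h⁻¹ = 1.584 d⁻¹.
After decay, C = 9.831 × e^(−kt) = 9.831 × 0.1750 = 1.721 mg/L.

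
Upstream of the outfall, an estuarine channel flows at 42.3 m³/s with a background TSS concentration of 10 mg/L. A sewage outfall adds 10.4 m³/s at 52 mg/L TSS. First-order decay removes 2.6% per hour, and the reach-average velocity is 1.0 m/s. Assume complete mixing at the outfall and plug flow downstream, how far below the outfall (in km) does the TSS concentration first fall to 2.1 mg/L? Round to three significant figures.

Mass balance: C = (42.30·10.00 + 10.40·52.00) / 52.70 = 963.8/52.70 = 18.29 mg/L.
2.6%/h lost → k = −ln(1 − 0.026) = 0.02634 h⁻¹.
Set 18.29·exp(−k·t) = 2.1 → t = ln(18.29/2.1)/k = 295800 s = 82.16 h.
Distance = v·t = 1.0·295800 = 295800 m = 295.8 km.

296 km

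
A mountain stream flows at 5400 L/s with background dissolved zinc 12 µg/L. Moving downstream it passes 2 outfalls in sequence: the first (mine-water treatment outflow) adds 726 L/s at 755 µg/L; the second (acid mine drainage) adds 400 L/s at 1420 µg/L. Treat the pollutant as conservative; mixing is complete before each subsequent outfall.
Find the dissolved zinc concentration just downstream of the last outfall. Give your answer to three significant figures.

181 µg/L

After outfall 1: Q = 5400 + 726.0 = 6126 L/s; C = (5400·12.00 + 726.0·755.0)/6126 = 100.1 µg/L.
After outfall 2: Q = 6126 + 400.0 = 6526 L/s; C = (6126·100.1 + 400.0·1420)/6526 = 181.0 µg/L.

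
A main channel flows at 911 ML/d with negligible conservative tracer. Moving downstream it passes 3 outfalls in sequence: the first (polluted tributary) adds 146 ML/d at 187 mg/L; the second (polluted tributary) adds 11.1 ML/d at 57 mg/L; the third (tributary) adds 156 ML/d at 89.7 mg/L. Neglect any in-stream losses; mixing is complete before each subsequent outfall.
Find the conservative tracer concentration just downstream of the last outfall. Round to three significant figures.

After outfall 1: Q = 911.0 + 146.0 = 1057 ML/d; C = (911.0·0 + 146.0·187.0)/1057 = 25.83 mg/L.
After outfall 2: Q = 1057 + 11.10 = 1068 ML/d; C = (1057·25.83 + 11.10·57.00)/1068 = 26.15 mg/L.
After outfall 3: Q = 1068 + 156.0 = 1224 ML/d; C = (1068·26.15 + 156.0·89.70)/1224 = 34.25 mg/L.

34.3 mg/L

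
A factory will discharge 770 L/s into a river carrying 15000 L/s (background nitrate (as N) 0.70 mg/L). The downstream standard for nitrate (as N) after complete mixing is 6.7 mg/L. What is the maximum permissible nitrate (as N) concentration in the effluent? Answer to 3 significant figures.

124 mg/L

At the limit, (Qr·Cr + Qe·Cₑ)/(Qr + Qe) = 6.7:
Cₑ = (15770·6.7 − 15000·0.7000) / 770.0 = 123.6 mg/L.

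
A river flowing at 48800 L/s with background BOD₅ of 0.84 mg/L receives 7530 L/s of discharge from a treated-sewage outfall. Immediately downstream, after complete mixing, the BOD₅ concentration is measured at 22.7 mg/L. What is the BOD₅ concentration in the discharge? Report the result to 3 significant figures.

Mass balance: 48800·0.8400 + 7530·Cₑ = 56330·22.70
→ Cₑ = (56330·22.70 − 48800·0.8400) / 7530 = 164.4 mg/L.

164 mg/L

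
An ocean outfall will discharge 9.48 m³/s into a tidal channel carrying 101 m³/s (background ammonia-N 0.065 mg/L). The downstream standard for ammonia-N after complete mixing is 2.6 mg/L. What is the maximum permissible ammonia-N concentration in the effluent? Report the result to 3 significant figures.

At the limit, (Qr·Cr + Qe·Cₑ)/(Qr + Qe) = 2.6:
Cₑ = (110.5·2.6 − 101.0·0.06500) / 9.480 = 29.61 mg/L.

29.6 mg/L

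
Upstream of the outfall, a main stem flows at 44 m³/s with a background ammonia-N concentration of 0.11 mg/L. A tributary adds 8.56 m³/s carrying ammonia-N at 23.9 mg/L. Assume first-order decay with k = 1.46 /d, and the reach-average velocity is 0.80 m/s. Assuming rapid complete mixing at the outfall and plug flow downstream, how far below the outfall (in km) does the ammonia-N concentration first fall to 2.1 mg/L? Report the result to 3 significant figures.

Mixed concentration C = ΣQC/ΣQ = (44.00·0.1100 + 8.560·23.90) / 52.56 = 209.4/52.56 = 3.984 mg/L.
Set 3.984·exp(−k·t) = 2.1 → t = ln(3.984/2.1)/k = 37900 s = 10.53 h.
Distance = v·t = 0.80·37900 = 30320 m = 30.32 km.

30.3 km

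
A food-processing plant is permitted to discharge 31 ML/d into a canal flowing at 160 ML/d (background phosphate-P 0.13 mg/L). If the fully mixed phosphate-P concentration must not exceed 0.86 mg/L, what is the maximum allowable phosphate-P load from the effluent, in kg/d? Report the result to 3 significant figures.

Mass balance at the limit: 160.0·0.1300 + 31.00·Cₑ = 191.0·0.86 → Cₑ = 4.628 mg/L.
31.00 ML/d = 0.3588 m³/s. Load = 0.3588 m³/s × 4.628 g/m³ × 86 400 s/d = 143.5 kg/d.

143 kg/d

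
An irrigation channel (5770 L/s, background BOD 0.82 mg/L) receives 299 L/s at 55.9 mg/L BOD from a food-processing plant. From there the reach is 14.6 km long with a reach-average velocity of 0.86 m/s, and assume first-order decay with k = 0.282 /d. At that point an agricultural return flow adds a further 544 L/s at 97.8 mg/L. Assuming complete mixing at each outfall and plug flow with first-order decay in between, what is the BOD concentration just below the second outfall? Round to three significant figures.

Mass balance: C = (5770·0.8200 + 299.0·55.90) / 6069 = 21450/6069 = 3.534 mg/L; combined flow 6069 L/s.
Travel time t = 14.6·1000 / 0.86 = 16980 s = 4.716 h.
After decay, C = 3.534 × e^(−kt) = 3.534 × 0.9461 = 3.343 mg/L.
At the second outfall, C = (6069·3.343 + 544.0·97.80) / (6069 + 544.0) = 11.11 mg/L.

11.1 mg/L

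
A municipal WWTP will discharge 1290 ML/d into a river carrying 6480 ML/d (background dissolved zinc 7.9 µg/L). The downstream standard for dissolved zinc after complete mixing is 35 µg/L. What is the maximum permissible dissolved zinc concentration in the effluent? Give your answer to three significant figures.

At the limit, (Qr·Cr + Qe·Cₑ)/(Qr + Qe) = 35:
Cₑ = (7770·35 − 6480·7.900) / 1290 = 171.1 µg/L.

171 µg/L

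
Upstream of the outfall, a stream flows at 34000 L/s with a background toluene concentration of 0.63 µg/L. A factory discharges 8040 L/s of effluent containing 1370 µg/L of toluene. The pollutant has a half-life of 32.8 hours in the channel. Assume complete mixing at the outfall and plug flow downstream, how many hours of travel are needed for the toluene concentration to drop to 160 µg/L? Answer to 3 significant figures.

Mass balance: C = (34000·0.6300 + 8040·1370) / 42040 = 11040000/42040 = 262.5 µg/L.
Half-life 32.8 h → k = ln 2 / 32.8 = 0.02113 h⁻¹ = 0.5072 d⁻¹.
262.5·exp(−k·t) = 160 → t = ln(262.5/160)/k = 84350 s = 23.43 h.

23.4 h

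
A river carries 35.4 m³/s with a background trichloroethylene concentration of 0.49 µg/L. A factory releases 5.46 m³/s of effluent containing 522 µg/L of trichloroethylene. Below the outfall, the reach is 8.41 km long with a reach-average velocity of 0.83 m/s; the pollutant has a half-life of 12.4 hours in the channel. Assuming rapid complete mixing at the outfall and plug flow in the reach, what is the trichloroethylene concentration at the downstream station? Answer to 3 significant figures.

Flow-weighted average: C = (35.40·0.4900 + 5.460·522.0) / 40.86 = 2867/40.86 = 70.18 µg/L.
Travel time t = 8.41·1000 / 0.83 = 10130 s = 2.815 h.
Half-life 12.4 h → k = ln 2 / 12.4 = 0.05590 h⁻¹ = 1.342 d⁻¹.
Decay over the reach: 70.18·exp(−kt) = 70.18·0.8544 = 59.96 µg/L.

60.0 µg/L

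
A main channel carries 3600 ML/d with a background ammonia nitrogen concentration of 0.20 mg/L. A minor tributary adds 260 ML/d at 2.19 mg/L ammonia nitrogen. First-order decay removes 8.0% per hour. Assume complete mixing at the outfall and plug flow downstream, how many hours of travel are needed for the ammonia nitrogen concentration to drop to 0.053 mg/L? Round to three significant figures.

22.1 h

Flow-weighted average: C = (3600·0.2000 + 260.0·2.190) / 3860 = 1289/3860 = 0.3340 mg/L.
8.0%/h lost → k = −ln(1 − 0.08) = 0.08338 h⁻¹.
0.3340·exp(−k·t) = 0.053 → t = ln(0.3340/0.053)/k = 79480 s = 22.08 h.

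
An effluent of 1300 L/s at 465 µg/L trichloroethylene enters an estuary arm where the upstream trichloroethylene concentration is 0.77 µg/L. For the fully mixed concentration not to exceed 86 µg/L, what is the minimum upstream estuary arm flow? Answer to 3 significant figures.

5780 L/s

Set C_mix = 86: (Q·0.7700 + 1300·465.0) / (Q + 1300) = 86
→ Q = 1300·(465.0 − 86)/(86 − 0.7700) = 5781 L/s.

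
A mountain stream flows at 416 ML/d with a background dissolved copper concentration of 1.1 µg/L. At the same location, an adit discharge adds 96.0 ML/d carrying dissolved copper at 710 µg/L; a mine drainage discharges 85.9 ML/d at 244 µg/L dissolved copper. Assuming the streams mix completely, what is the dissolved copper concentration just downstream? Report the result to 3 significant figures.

150 µg/L

Flow-weighted average: C = (416.0·1.100 + 96.00·710.0 + 85.90·244.0) / 597.9 = 89580/597.9 = 149.8 µg/L.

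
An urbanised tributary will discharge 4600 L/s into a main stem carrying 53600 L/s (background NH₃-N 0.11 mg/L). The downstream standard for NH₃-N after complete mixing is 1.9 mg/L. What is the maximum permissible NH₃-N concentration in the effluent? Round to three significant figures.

At the limit, (Qr·Cr + Qe·Cₑ)/(Qr + Qe) = 1.9:
Cₑ = (58200·1.9 − 53600·0.1100) / 4600 = 22.76 mg/L.

22.8 mg/L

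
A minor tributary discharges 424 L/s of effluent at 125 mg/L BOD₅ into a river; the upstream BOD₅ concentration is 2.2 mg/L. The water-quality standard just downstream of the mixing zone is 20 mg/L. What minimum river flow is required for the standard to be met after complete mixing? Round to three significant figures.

Set C_mix = 20: (Q·2.200 + 424.0·125.0) / (Q + 424.0) = 20
→ Q = 424.0·(125.0 − 20)/(20 − 2.200) = 2501 L/s.

2500 L/s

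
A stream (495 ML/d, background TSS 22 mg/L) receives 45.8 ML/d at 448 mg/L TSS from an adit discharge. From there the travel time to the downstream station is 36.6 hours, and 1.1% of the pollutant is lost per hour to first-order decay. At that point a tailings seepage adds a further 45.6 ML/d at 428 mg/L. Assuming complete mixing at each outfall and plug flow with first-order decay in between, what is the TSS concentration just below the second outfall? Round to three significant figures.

After mixing, C = (495.0·22.00 + 45.80·448.0) / 540.8 = 31410/540.8 = 58.08 mg/L; combined flow 540.8 ML/d.
1.1%/h lost → k = −ln(1 − 0.011) = 0.01106 h⁻¹.
Decay over the reach: 58.08·exp(−kt) = 58.08·0.6671 = 38.74 mg/L.
Second outfall: C = (540.8·38.74 + 45.60·428.0)/586.4 = 69.01 mg/L.

69.0 mg/L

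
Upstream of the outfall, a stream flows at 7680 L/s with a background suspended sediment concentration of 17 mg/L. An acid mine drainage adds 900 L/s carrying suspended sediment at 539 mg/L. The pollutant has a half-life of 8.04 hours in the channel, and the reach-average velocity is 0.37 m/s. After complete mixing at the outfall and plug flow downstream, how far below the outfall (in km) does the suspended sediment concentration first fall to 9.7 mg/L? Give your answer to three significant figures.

30.9 km

Mass balance: C = (7680·17.00 + 900.0·539.0) / 8580 = 615700/8580 = 71.76 mg/L.
Half-life 8.04 h → k = ln 2 / 8.04 = 0.08621 h⁻¹ = 2.069 d⁻¹.
Set 71.76·exp(−k·t) = 9.7 → t = ln(71.76/9.7)/k = 83560 s = 23.21 h.
Distance = v·t = 0.37·83560 = 30920 m = 30.92 km.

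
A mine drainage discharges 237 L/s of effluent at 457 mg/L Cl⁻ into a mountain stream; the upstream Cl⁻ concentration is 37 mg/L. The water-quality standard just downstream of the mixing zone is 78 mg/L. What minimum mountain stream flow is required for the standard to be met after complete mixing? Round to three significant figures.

Set C_mix = 78: (Q·37.00 + 237.0·457.0) / (Q + 237.0) = 78
→ Q = 237.0·(457.0 − 78)/(78 − 37.00) = 2191 L/s.

2190 L/s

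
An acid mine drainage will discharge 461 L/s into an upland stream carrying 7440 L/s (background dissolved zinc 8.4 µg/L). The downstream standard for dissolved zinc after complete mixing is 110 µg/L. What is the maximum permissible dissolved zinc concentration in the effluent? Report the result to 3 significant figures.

At the limit, (Qr·Cr + Qe·Cₑ)/(Qr + Qe) = 110:
Cₑ = (7901·110 − 7440·8.400) / 461.0 = 1750 µg/L.

1750 µg/L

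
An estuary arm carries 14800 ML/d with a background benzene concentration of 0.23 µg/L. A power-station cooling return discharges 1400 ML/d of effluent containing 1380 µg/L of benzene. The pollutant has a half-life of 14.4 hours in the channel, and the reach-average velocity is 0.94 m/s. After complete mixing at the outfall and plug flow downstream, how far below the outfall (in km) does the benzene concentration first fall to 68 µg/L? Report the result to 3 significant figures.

After mixing, C = (14800·0.2300 + 1400·1380) / 16200 = 1935000/16200 = 119.5 µg/L.
Half-life 14.4 h → k = ln 2 / 14.4 = 0.04814 h⁻¹ = 1.155 d⁻¹.
Set 119.5·exp(−k·t) = 68 → t = ln(119.5/68)/k = 42150 s = 11.71 h.
Distance = v·t = 0.94·42150 = 39620 m = 39.62 km.

39.6 km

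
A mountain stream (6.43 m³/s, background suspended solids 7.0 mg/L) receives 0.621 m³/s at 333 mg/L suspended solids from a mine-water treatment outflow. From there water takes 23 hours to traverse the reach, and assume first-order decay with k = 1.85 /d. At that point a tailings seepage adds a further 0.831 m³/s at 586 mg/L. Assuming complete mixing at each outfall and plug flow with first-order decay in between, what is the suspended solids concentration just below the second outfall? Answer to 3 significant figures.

67.2 mg/L

After mixing, C = (6.430·7.000 + 0.6210·333.0) / 7.051 = 251.8/7.051 = 35.71 mg/L; combined flow 7.051 m³/s.
After decay, C = 35.71 × e^(−kt) = 35.71 × 0.1698 = 6.065 mg/L.
Second outfall: C = (7.051·6.065 + 0.8310·586.0)/7.882 = 67.21 mg/L.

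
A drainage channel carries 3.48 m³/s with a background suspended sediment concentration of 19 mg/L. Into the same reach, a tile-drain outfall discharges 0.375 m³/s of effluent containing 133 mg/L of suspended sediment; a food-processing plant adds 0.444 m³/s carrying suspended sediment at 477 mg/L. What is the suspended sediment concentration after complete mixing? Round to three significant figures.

76.2 mg/L

Mass balance: C = (3.480·19.00 + 0.3750·133.0 + 0.4440·477.0) / 4.299 = 327.8/4.299 = 76.25 mg/L.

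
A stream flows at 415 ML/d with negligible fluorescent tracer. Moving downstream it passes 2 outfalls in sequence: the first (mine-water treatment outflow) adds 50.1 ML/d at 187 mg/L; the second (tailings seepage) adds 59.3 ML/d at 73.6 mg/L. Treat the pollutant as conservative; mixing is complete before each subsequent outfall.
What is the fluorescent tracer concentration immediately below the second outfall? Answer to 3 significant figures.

26.2 mg/L

Outfall 1: combined Q = 465.1 ML/d; C = (415.0·0 + 50.10·187.0)/465.1 = 20.14 mg/L.
Outfall 2: combined Q = 524.4 ML/d; C = (465.1·20.14 + 59.30·73.60)/524.4 = 26.19 mg/L.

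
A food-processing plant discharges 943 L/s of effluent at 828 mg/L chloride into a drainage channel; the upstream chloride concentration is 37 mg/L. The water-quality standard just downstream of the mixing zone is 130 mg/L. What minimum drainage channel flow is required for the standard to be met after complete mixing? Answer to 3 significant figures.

7080 L/s

Set C_mix = 130: (Q·37.00 + 943.0·828.0) / (Q + 943.0) = 130
→ Q = 943.0·(828.0 − 130)/(130 − 37.00) = 7078 L/s.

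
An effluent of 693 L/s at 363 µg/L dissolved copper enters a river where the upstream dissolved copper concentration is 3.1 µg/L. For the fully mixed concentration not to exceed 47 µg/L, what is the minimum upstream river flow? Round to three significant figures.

4990 L/s

Set C_mix = 47: (Q·3.100 + 693.0·363.0) / (Q + 693.0) = 47
→ Q = 693.0·(363.0 − 47)/(47 − 3.100) = 4988 L/s.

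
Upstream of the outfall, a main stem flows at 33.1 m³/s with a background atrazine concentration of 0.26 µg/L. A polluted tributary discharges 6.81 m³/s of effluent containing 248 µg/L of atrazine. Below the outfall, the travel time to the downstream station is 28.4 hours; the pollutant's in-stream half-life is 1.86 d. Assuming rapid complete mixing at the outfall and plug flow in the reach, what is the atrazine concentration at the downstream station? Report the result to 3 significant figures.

Mixed concentration C = ΣQC/ΣQ = (33.10·0.2600 + 6.810·248.0) / 39.91 = 1697/39.91 = 42.53 µg/L.
Half-life 1.86 d → k = ln 2 / 1.86 = 0.3727 d⁻¹.
After decay, C = 42.53 × e^(−kt) = 42.53 × 0.6434 = 27.37 µg/L.

27.4 µg/L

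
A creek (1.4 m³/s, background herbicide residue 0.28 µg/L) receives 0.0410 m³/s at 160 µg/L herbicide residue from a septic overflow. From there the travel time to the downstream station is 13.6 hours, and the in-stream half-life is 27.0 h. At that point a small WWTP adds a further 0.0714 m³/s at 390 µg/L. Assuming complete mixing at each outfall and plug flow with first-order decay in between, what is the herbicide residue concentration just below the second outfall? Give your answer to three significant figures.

21.7 µg/L

After mixing, C = (1.400·0.2800 + 0.04100·160.0) / 1.441 = 6.952/1.441 = 4.824 µg/L; combined flow 1.441 m³/s.
Half-life 27.0 h → k = ln 2 / 27.0 = 0.02567 h⁻¹ = 0.6161 d⁻¹.
Applying C = C₀e^(−kt): 4.824 × 0.7053 = 3.403 µg/L.
Second outfall: C = (1.441·3.403 + 0.07140·390.0)/1.512 = 21.65 µg/L.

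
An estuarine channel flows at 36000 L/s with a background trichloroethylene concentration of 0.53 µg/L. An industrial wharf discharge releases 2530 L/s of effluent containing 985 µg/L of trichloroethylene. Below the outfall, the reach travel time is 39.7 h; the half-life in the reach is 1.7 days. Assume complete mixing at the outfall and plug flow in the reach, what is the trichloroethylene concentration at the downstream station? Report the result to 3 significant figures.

33.2 µg/L

Mass balance: C = (36000·0.5300 + 2530·985.0) / 38530 = 2511000/38530 = 65.17 µg/L.
Half-life 1.7 d → k = ln 2 / 1.7 = 0.4077 d⁻¹.
First-order decay: C = 65.17·exp(−k·t) = 65.17·0.5094 = 33.20 µg/L.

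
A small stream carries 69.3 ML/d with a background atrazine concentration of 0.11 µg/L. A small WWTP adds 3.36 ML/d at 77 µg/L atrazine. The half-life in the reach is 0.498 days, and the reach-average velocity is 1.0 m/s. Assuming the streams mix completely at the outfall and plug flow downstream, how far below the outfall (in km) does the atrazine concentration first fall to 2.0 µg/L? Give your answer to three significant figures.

37.6 km

Conservation of mass: C = (69.30·0.1100 + 3.360·77.00) / 72.66 = 266.3/72.66 = 3.666 µg/L.
Half-life 0.498 d → k = ln 2 / 0.498 = 1.392 d⁻¹.
Set 3.666·exp(−k·t) = 2.0 → t = ln(3.666/2.0)/k = 37610 s = 10.45 h.
Distance = v·t = 1.0·37610 = 37610 m = 37.61 km.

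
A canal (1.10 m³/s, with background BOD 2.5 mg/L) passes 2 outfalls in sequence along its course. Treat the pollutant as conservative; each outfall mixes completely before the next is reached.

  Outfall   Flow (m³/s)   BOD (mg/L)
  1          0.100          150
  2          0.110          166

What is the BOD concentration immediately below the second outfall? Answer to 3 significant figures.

Below outfall 1: Q → 1.200 m³/s, C = (1.100·2.500 + 0.1000·150.0)/1.200 = 14.79 mg/L.
Below outfall 2: Q → 1.310 m³/s, C = (1.200·14.79 + 0.1100·166.0)/1.310 = 27.49 mg/L.

27.5 mg/L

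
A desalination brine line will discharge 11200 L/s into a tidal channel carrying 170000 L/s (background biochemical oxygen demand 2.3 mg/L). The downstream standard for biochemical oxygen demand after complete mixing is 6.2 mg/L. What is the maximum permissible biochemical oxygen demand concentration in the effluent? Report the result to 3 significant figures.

At the limit, (Qr·Cr + Qe·Cₑ)/(Qr + Qe) = 6.2:
Cₑ = (181200·6.2 − 170000·2.300) / 11200 = 65.40 mg/L.

65.4 mg/L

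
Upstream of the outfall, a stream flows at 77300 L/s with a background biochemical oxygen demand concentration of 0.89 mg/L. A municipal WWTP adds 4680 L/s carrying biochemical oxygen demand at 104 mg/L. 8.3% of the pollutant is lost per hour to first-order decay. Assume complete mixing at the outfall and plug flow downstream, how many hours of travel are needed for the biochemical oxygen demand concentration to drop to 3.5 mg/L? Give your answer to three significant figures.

Conservation of mass: C = (77300·0.8900 + 4680·104.0) / 81980 = 555500/81980 = 6.776 mg/L.
8.3%/h lost → k = −ln(1 − 0.083) = 0.08665 h⁻¹.
6.776·exp(−k·t) = 3.5 → t = ln(6.776/3.5)/k = 27450 s = 7.625 h.

7.62 h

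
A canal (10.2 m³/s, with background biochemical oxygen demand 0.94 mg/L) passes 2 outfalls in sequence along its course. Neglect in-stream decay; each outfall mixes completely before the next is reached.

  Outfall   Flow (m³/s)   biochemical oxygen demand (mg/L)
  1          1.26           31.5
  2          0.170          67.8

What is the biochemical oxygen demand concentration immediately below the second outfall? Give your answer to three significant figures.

5.23 mg/L

After outfall 1: Q = 10.20 + 1.260 = 11.46 m³/s; C = (10.20·0.9400 + 1.260·31.50)/11.46 = 4.300 mg/L.
After outfall 2: Q = 11.46 + 0.1700 = 11.63 m³/s; C = (11.46·4.300 + 0.1700·67.80)/11.63 = 5.228 mg/L.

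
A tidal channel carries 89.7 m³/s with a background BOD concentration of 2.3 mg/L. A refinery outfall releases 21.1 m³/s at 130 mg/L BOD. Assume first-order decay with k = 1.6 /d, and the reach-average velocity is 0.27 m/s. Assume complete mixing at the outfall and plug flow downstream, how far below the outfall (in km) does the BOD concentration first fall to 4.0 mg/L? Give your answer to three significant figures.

Mass balance: C = (89.70·2.300 + 21.10·130.0) / 110.8 = 2949/110.8 = 26.62 mg/L.
Set 26.62·exp(−k·t) = 4.0 → t = ln(26.62/4.0)/k = 102300 s = 28.43 h.
Distance = v·t = 0.27·102300 = 27630 m = 27.63 km.

27.6 km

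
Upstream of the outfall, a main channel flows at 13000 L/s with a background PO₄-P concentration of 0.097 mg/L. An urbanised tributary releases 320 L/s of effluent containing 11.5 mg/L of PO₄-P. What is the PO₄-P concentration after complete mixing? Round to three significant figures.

0.371 mg/L

Flow-weighted average: C = (13000·0.09700 + 320.0·11.50) / 13320 = 4941/13320 = 0.3709 mg/L.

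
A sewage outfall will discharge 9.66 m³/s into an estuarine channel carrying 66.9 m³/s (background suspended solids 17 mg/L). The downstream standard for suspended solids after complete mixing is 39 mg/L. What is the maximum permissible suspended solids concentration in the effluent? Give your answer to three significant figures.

At the limit, (Qr·Cr + Qe·Cₑ)/(Qr + Qe) = 39:
Cₑ = (76.56·39 − 66.90·17.00) / 9.660 = 191.4 mg/L.

191 mg/L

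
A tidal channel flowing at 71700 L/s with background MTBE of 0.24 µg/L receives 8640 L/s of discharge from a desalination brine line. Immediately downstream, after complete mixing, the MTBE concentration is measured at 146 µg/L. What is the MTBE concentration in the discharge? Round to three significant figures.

Mass balance: 71700·0.2400 + 8640·Cₑ = 80340·146.0
→ Cₑ = (80340·146.0 − 71700·0.2400) / 8640 = 1356 µg/L.

1360 µg/L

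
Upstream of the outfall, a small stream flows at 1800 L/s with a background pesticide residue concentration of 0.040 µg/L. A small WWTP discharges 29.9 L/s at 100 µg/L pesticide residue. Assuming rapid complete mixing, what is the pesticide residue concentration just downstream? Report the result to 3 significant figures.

Mixed concentration C = ΣQC/ΣQ = (1800·0.04000 + 29.90·100.0) / 1830 = 3062/1830 = 1.673 µg/L.

1.67 µg/L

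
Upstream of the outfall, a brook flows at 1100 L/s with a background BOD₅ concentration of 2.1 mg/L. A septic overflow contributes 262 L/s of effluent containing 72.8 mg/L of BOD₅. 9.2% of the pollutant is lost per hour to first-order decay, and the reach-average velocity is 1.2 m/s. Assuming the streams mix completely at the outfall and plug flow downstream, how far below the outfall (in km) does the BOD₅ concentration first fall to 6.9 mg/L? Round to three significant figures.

36.8 km

Mixed concentration C = ΣQC/ΣQ = (1100·2.100 + 262.0·72.80) / 1362 = 21380/1362 = 15.70 mg/L.
9.2%/h lost → k = −ln(1 − 0.092) = 0.09651 h⁻¹.
Set 15.70·exp(−k·t) = 6.9 → t = ln(15.70/6.9)/k = 30670 s = 8.519 h.
Distance = v·t = 1.2·30670 = 36800 m = 36.80 km.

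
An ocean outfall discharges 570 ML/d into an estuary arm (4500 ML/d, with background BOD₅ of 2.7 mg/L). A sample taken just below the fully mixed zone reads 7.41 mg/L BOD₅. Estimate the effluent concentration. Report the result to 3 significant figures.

Mass balance: 4500·2.700 + 570.0·Cₑ = 5070·7.410
→ Cₑ = (5070·7.410 − 4500·2.700) / 570.0 = 44.59 mg/L.

44.6 mg/L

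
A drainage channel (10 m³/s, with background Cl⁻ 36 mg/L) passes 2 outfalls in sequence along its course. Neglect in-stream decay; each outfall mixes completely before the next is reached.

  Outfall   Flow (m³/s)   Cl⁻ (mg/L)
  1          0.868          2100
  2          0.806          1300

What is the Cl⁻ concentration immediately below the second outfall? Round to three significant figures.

Below outfall 1: Q → 10.87 m³/s, C = (10.00·36.00 + 0.8680·2100)/10.87 = 200.8 mg/L.
Below outfall 2: Q → 11.67 m³/s, C = (10.87·200.8 + 0.8060·1300)/11.67 = 276.7 mg/L.

277 mg/L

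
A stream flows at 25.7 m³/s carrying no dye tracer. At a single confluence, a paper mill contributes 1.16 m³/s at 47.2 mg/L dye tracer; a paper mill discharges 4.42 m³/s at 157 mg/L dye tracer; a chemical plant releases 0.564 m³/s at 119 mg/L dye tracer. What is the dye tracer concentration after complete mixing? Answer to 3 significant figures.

25.6 mg/L

After mixing, C = (25.70·0 + 1.160·47.20 + 4.420·157.0 + 0.5640·119.0) / 31.84 = 815.8/31.84 = 25.62 mg/L.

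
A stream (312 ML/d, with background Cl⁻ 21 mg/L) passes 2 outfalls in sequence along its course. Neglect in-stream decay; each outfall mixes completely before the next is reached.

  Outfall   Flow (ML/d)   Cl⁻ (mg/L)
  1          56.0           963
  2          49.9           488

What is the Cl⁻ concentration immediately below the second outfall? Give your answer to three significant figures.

Outfall 1: combined Q = 368.0 ML/d; C = (312.0·21.00 + 56.00·963.0)/368.0 = 164.3 mg/L.
Outfall 2: combined Q = 417.9 ML/d; C = (368.0·164.3 + 49.90·488.0)/417.9 = 203.0 mg/L.

203 mg/L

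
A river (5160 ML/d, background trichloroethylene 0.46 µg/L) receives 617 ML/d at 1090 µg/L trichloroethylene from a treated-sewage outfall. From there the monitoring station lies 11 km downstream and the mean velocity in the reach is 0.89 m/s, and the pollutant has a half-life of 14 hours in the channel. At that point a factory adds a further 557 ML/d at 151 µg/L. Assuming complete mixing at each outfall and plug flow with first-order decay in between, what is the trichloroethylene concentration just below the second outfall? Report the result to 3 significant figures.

103 µg/L

Mass balance: C = (5160·0.4600 + 617.0·1090) / 5777 = 674900/5777 = 116.8 µg/L; combined flow 5777 ML/d.
Travel time t = 11·1000 / 0.89 = 12360 s = 3.433 h.
Half-life 14 h → k = ln 2 / 14 = 0.04951 h⁻¹ = 1.188 d⁻¹.
Decay over the reach: 116.8·exp(−kt) = 116.8·0.8437 = 98.56 µg/L.
Second outfall: C = (5777·98.56 + 557.0·151.0)/6334 = 103.2 µg/L.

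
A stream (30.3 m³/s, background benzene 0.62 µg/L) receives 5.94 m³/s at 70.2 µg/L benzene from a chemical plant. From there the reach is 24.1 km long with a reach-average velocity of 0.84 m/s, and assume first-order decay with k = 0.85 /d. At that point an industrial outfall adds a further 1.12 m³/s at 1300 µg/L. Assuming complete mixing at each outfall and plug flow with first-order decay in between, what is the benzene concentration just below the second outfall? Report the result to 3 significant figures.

47.8 µg/L

Mass balance: C = (30.30·0.6200 + 5.940·70.20) / 36.24 = 435.8/36.24 = 12.02 µg/L; combined flow 36.24 m³/s.
Travel time t = 24.1·1000 / 0.84 = 28690 s = 7.970 h.
After decay, C = 12.02 × e^(−kt) = 12.02 × 0.7541 = 9.068 µg/L.
Second outfall: C = (36.24·9.068 + 1.120·1300)/37.36 = 47.77 µg/L.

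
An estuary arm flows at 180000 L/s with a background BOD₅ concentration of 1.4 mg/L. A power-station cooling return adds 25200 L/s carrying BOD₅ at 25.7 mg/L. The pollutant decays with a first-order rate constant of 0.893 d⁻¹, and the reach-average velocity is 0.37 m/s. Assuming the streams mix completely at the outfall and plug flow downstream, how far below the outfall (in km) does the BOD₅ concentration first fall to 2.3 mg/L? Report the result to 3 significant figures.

After mixing, C = (180000·1.400 + 25200·25.70) / 205200 = 899600/205200 = 4.384 mg/L.
Set 4.384·exp(−k·t) = 2.3 → t = ln(4.384/2.3)/k = 62420 s = 17.34 h.
Distance = v·t = 0.37·62420 = 23090 m = 23.09 km.

23.1 km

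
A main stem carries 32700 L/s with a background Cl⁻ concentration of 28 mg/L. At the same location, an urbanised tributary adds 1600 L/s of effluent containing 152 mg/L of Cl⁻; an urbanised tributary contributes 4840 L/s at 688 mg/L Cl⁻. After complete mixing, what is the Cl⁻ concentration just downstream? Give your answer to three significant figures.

115 mg/L

Mixed concentration C = ΣQC/ΣQ = (32700·28.00 + 1600·152.0 + 4840·688.0) / 39140 = 4489000/39140 = 114.7 mg/L.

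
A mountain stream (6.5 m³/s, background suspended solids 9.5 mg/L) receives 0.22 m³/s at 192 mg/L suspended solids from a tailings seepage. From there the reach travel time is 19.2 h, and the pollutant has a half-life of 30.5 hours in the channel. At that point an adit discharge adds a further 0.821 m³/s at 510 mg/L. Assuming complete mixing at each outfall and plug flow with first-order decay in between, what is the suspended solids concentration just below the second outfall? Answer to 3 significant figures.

64.4 mg/L

Flow-weighted average: C = (6.500·9.500 + 0.2200·192.0) / 6.720 = 104.0/6.720 = 15.47 mg/L; combined flow 6.720 m³/s.
Half-life 30.5 h → k = ln 2 / 30.5 = 0.02273 h⁻¹ = 0.5454 d⁻¹.
First-order decay: C = 15.47·exp(−k·t) = 15.47·0.6464 = 10.00 mg/L.
Second outfall: C = (6.720·10.00 + 0.8210·510.0)/7.541 = 64.44 mg/L.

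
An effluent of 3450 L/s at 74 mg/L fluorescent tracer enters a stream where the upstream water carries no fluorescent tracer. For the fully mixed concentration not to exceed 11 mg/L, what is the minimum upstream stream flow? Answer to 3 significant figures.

Set C_mix = 11: (Q·0 + 3450·74.00) / (Q + 3450) = 11
→ Q = 3450·(74.00 − 11)/(11 − 0) = 19760 L/s.

19800 L/s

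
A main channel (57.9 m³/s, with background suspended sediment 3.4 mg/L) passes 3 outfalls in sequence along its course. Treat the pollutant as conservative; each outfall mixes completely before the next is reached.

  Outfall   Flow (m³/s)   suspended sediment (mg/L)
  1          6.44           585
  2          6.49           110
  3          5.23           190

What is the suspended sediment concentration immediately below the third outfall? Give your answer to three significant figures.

Below outfall 1: Q → 64.34 m³/s, C = (57.90·3.400 + 6.440·585.0)/64.34 = 61.61 mg/L.
Below outfall 2: Q → 70.83 m³/s, C = (64.34·61.61 + 6.490·110.0)/70.83 = 66.05 mg/L.
Below outfall 3: Q → 76.06 m³/s, C = (70.83·66.05 + 5.230·190.0)/76.06 = 74.57 mg/L.

74.6 mg/L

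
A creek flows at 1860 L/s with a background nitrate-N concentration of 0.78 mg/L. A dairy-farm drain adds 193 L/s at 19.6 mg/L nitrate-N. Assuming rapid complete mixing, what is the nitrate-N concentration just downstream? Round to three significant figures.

2.55 mg/L

Conservation of mass: C = (1860·0.7800 + 193.0·19.60) / 2053 = 5234/2053 = 2.549 mg/L.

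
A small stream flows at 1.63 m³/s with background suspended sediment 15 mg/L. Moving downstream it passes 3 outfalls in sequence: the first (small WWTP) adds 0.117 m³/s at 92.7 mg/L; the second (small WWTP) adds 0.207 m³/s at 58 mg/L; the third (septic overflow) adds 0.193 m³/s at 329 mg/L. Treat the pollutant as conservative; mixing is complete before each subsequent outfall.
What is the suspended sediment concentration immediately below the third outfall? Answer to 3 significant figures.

Below outfall 1: Q → 1.747 m³/s, C = (1.630·15.00 + 0.1170·92.70)/1.747 = 20.20 mg/L.
Below outfall 2: Q → 1.954 m³/s, C = (1.747·20.20 + 0.2070·58.00)/1.954 = 24.21 mg/L.
Below outfall 3: Q → 2.147 m³/s, C = (1.954·24.21 + 0.1930·329.0)/2.147 = 51.61 mg/L.

51.6 mg/L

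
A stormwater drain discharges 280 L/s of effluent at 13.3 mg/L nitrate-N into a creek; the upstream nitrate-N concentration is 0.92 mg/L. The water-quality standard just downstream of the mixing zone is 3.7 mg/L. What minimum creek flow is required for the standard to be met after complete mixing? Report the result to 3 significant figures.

Set C_mix = 3.7: (Q·0.9200 + 280.0·13.30) / (Q + 280.0) = 3.7
→ Q = 280.0·(13.30 − 3.7)/(3.7 − 0.9200) = 966.9 L/s.

967 L/s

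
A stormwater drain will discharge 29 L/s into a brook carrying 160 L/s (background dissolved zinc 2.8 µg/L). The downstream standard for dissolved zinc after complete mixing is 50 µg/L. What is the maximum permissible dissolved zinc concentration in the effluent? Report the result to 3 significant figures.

At the limit, (Qr·Cr + Qe·Cₑ)/(Qr + Qe) = 50:
Cₑ = (189.0·50 − 160.0·2.800) / 29.00 = 310.4 µg/L.

310 µg/L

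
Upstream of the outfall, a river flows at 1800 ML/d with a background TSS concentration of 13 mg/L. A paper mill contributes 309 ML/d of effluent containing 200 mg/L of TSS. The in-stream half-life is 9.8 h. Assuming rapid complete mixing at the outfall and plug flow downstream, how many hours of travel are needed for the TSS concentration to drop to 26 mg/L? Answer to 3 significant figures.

6.23 h

After mixing, C = (1800·13.00 + 309.0·200.0) / 2109 = 85200/2109 = 40.40 mg/L.
Half-life 9.8 h → k = ln 2 / 9.8 = 0.07073 h⁻¹ = 1.698 d⁻¹.
40.40·exp(−k·t) = 26 → t = ln(40.40/26)/k = 22430 s = 6.231 h.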